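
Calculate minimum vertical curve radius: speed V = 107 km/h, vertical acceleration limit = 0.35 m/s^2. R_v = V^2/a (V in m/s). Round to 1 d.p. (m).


Convert speed: V = 107 / 3.6 = 29.7222 m/s
V^2 = 883.4105 m^2/s^2
R_v = 883.4105 / 0.35
R_v = 2524.0 m

2524.0


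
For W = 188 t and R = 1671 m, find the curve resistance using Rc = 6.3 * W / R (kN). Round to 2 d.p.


Rc = 6.3 * W / R
Rc = 6.3 * 188 / 1671
Rc = 1184.4 / 1671
Rc = 0.71 kN

0.71


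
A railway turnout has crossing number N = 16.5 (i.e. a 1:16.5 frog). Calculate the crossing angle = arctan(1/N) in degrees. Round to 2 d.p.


1/N = 1/16.5 = 0.060606
angle = arctan(0.060606) = 0.060532 rad
angle = 0.060532 * 180/pi = 3.47 degrees

3.47


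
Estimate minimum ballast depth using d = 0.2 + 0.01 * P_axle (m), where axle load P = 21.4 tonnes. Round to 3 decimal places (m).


d = 0.2 + 0.01 * 21.4
d = 0.2 + 0.214
d = 0.414 m

0.414


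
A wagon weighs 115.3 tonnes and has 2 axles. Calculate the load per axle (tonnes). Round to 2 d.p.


Load per axle = total weight / number of axles
Load = 115.3 / 2
Load = 57.65 tonnes

57.65


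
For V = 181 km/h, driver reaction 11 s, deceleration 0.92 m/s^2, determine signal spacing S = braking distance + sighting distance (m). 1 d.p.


V = 181 / 3.6 = 50.2778 m/s
Braking distance = 50.2778^2 / (2*0.92) = 1373.8342 m
Sighting distance = 50.2778 * 11 = 553.0556 m
S = 1373.8342 + 553.0556 = 1926.9 m

1926.9


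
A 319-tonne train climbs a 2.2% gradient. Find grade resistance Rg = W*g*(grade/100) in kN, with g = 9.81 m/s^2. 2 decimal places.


Rg = W * 9.81 * grade / 100
Rg = 319 * 9.81 * 2.2 / 100
Rg = 3129.39 * 0.022
Rg = 68.85 kN

68.85


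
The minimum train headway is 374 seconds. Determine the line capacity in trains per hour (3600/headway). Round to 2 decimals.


Capacity = 3600 / headway
Capacity = 3600 / 374
Capacity = 9.63 trains/hour

9.63


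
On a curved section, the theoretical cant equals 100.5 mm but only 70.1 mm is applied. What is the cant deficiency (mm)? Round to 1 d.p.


Cant deficiency = equilibrium cant - actual cant
CD = 100.5 - 70.1
CD = 30.4 mm

30.4


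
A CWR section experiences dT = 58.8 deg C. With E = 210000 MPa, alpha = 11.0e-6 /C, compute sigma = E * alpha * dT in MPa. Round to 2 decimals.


sigma = E * alpha * dT
sigma = 210000 * 11.0e-6 * 58.8
sigma = 2.31 * 58.8
sigma = 135.83 MPa

135.83


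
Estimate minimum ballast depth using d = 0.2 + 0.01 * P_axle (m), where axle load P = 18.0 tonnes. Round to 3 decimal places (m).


d = 0.2 + 0.01 * 18.0
d = 0.2 + 0.18
d = 0.380 m

0.380


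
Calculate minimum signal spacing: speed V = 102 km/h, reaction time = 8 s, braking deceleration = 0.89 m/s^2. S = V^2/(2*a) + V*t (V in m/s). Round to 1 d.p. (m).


V = 102 / 3.6 = 28.3333 m/s
Braking distance = 28.3333^2 / (2*0.89) = 450.9988 m
Sighting distance = 28.3333 * 8 = 226.6667 m
S = 450.9988 + 226.6667 = 677.7 m

677.7


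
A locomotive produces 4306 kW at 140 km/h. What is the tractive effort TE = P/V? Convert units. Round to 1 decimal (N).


Convert: P = 4306 kW = 4306000 W
V = 140 / 3.6 = 38.8889 m/s
TE = 4306000 / 38.8889
TE = 110725.7 N

110725.7


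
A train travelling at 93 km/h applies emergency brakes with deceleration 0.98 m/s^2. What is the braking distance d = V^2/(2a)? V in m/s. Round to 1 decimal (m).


Convert speed: V = 93 / 3.6 = 25.8333 m/s
V^2 = 667.3611
d = 667.3611 / (2 * 0.98)
d = 667.3611 / 1.96
d = 340.5 m

340.5


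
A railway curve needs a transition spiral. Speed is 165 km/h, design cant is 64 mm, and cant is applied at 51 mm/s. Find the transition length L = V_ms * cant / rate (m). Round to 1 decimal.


Convert speed: V = 165 / 3.6 = 45.8333 m/s
L = 45.8333 * 64 / 51
L = 2933.3333 / 51
L = 57.5 m

57.5


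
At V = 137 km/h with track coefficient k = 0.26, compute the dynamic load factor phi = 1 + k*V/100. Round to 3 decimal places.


phi = 1 + k * V / 100
phi = 1 + 0.26 * 137 / 100
phi = 1 + 0.3562
phi = 1.356

1.356


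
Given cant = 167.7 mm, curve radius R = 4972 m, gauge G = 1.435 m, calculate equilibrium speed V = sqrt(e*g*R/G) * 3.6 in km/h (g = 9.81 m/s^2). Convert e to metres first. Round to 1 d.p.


Convert cant: e = 167.7 mm = 0.1677 m
V_ms = sqrt(0.1677 * 9.81 * 4972 / 1.435)
V_ms = sqrt(5700.084435) = 75.4989 m/s
V = 75.4989 * 3.6 = 271.8 km/h

271.8


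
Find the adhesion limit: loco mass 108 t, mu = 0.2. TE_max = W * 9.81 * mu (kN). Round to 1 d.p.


TE_max = W * g * mu
TE_max = 108 * 9.81 * 0.2
TE_max = 1059.48 * 0.2
TE_max = 211.9 kN

211.9


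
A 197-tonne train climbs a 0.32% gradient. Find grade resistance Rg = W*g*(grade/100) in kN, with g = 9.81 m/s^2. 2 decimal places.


Rg = W * 9.81 * grade / 100
Rg = 197 * 9.81 * 0.32 / 100
Rg = 1932.57 * 0.0032
Rg = 6.18 kN

6.18


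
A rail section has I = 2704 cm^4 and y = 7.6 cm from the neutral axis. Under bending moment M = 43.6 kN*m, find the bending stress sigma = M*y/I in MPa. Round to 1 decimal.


Convert units:
M = 43.6 kN*m = 43600000 N*mm
y = 7.6 cm = 76 mm
I = 2704 cm^4 = 27040000 mm^4
sigma = 43600000 * 76 / 27040000
sigma = 122.5 MPa

122.5


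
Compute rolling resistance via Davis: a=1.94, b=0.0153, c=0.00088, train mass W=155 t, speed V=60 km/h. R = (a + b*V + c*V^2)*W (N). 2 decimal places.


b*V = 0.0153 * 60 = 0.918
c*V^2 = 0.00088 * 3600 = 3.168
R_per_t = 1.94 + 0.918 + 3.168 = 6.026 N/t
R_total = 6.026 * 155 = 934.03 N

934.03


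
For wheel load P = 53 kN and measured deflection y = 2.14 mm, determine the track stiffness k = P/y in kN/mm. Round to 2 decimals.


Track stiffness k = P / y
k = 53 / 2.14
k = 24.77 kN/mm

24.77


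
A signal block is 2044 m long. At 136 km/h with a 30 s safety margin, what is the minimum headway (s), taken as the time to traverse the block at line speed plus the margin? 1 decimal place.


V = 136 / 3.6 = 37.7778 m/s
Block traversal time = 2044 / 37.7778 = 54.1059 s
Headway = 54.1059 + 30
Headway = 84.1 s

84.1


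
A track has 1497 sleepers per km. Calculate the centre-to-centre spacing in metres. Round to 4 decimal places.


Spacing = 1000 m / number of sleepers
Spacing = 1000 / 1497
Spacing = 0.6680 m

0.6680


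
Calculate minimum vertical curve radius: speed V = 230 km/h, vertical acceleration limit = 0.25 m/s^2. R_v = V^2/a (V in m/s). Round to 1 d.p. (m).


Convert speed: V = 230 / 3.6 = 63.8889 m/s
V^2 = 4081.7901 m^2/s^2
R_v = 4081.7901 / 0.25
R_v = 16327.2 m

16327.2


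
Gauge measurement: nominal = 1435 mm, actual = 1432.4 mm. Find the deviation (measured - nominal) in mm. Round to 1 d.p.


Deviation = measured - nominal
Deviation = 1432.4 - 1435
Deviation = -2.6 mm

-2.6


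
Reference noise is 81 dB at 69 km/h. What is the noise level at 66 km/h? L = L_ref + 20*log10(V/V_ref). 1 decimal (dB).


V/V_ref = 66 / 69 = 0.956522
log10(0.956522) = -0.019305
20 * -0.019305 = -0.3861
L = 81 + -0.3861 = 80.6 dB

80.6


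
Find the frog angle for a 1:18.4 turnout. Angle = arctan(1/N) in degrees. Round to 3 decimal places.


1/N = 1/18.4 = 0.054348
angle = arctan(0.054348) = 0.054294 rad
angle = 0.054294 * 180/pi = 3.111 degrees

3.111


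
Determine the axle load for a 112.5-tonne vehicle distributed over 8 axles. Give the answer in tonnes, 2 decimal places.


Load per axle = total weight / number of axles
Load = 112.5 / 8
Load = 14.06 tonnes

14.06


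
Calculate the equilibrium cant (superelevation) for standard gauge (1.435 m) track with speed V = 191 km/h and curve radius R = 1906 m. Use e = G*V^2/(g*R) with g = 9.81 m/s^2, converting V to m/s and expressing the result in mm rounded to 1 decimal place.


Convert speed: V = 191 / 3.6 = 53.0556 m/s
Apply formula: e = 1.435 * 53.0556^2 / (9.81 * 1906)
e = 1.435 * 2814.892 / 18697.86
e = 0.216034 m = 216.0 mm

216.0


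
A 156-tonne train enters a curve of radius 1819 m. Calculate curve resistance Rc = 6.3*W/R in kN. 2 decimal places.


Rc = 6.3 * W / R
Rc = 6.3 * 156 / 1819
Rc = 982.8 / 1819
Rc = 0.54 kN

0.54


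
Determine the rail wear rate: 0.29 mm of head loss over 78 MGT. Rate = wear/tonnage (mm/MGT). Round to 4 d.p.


Wear rate = total wear / cumulative tonnage
Rate = 0.29 / 78
Rate = 0.0037 mm/MGT

0.0037


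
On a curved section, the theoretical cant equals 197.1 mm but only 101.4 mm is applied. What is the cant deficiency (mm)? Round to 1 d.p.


Cant deficiency = equilibrium cant - actual cant
CD = 197.1 - 101.4
CD = 95.7 mm

95.7


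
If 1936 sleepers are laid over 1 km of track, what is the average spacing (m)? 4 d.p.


Spacing = 1000 m / number of sleepers
Spacing = 1000 / 1936
Spacing = 0.5165 m

0.5165


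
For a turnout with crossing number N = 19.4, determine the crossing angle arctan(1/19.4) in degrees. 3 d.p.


1/N = 1/19.4 = 0.051546
angle = arctan(0.051546) = 0.051501 rad
angle = 0.051501 * 180/pi = 2.951 degrees

2.951


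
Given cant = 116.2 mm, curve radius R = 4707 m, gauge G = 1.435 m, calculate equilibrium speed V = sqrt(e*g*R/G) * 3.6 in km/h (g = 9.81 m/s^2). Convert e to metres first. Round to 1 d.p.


Convert cant: e = 116.2 mm = 0.1162 m
V_ms = sqrt(0.1162 * 9.81 * 4707 / 1.435)
V_ms = sqrt(3739.103034) = 61.1482 m/s
V = 61.1482 * 3.6 = 220.1 km/h

220.1


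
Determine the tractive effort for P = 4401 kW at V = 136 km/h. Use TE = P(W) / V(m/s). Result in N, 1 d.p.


Convert: P = 4401 kW = 4401000 W
V = 136 / 3.6 = 37.7778 m/s
TE = 4401000 / 37.7778
TE = 116497.1 N

116497.1


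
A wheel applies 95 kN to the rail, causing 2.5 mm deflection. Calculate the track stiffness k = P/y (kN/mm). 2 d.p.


Track stiffness k = P / y
k = 95 / 2.5
k = 38.00 kN/mm

38.00


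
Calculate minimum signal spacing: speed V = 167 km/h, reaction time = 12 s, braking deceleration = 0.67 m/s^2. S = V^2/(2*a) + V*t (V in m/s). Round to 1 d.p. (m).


V = 167 / 3.6 = 46.3889 m/s
Braking distance = 46.3889^2 / (2*0.67) = 1605.9172 m
Sighting distance = 46.3889 * 12 = 556.6667 m
S = 1605.9172 + 556.6667 = 2162.6 m

2162.6


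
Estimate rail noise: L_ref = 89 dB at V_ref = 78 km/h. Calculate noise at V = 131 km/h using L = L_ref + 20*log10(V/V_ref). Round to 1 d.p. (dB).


V/V_ref = 131 / 78 = 1.679487
log10(1.679487) = 0.225177
20 * 0.225177 = 4.5035
L = 89 + 4.5035 = 93.5 dB

93.5


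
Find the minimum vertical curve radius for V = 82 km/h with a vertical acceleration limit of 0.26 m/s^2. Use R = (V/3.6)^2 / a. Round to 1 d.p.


Convert speed: V = 82 / 3.6 = 22.7778 m/s
V^2 = 518.8272 m^2/s^2
R_v = 518.8272 / 0.26
R_v = 1995.5 m

1995.5


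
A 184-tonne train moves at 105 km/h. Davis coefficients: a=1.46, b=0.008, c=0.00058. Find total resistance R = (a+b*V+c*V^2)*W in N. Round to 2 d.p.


b*V = 0.008 * 105 = 0.84
c*V^2 = 0.00058 * 11025 = 6.3945
R_per_t = 1.46 + 0.84 + 6.3945 = 8.6945 N/t
R_total = 8.6945 * 184 = 1599.79 N

1599.79


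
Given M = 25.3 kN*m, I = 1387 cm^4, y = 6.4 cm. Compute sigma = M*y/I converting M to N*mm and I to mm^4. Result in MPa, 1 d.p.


Convert units:
M = 25.3 kN*m = 25300000 N*mm
y = 6.4 cm = 64 mm
I = 1387 cm^4 = 13870000 mm^4
sigma = 25300000 * 64 / 13870000
sigma = 116.7 MPa

116.7


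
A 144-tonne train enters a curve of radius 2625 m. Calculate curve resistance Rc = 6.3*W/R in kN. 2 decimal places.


Rc = 6.3 * W / R
Rc = 6.3 * 144 / 2625
Rc = 907.2 / 2625
Rc = 0.35 kN

0.35


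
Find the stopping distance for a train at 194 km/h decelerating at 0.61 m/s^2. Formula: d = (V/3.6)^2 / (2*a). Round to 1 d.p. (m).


Convert speed: V = 194 / 3.6 = 53.8889 m/s
V^2 = 2904.0123
d = 2904.0123 / (2 * 0.61)
d = 2904.0123 / 1.22
d = 2380.3 m

2380.3


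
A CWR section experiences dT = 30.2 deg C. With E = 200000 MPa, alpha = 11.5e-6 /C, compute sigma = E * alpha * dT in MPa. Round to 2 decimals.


sigma = E * alpha * dT
sigma = 200000 * 11.5e-6 * 30.2
sigma = 2.3 * 30.2
sigma = 69.46 MPa

69.46


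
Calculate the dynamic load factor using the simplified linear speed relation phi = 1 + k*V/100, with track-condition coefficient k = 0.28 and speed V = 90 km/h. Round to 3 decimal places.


phi = 1 + k * V / 100
phi = 1 + 0.28 * 90 / 100
phi = 1 + 0.252
phi = 1.252

1.252


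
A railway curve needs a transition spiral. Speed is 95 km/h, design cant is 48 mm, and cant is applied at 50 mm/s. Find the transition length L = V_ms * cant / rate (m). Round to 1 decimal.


Convert speed: V = 95 / 3.6 = 26.3889 m/s
L = 26.3889 * 48 / 50
L = 1266.6667 / 50
L = 25.3 m

25.3


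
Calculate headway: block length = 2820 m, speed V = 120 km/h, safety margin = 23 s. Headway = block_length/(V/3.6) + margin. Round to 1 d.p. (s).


V = 120 / 3.6 = 33.3333 m/s
Block traversal time = 2820 / 33.3333 = 84.6 s
Headway = 84.6 + 23
Headway = 107.6 s

107.6


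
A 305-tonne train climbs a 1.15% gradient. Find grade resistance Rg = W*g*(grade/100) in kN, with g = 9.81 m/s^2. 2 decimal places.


Rg = W * 9.81 * grade / 100
Rg = 305 * 9.81 * 1.15 / 100
Rg = 2992.05 * 0.0115
Rg = 34.41 kN

34.41


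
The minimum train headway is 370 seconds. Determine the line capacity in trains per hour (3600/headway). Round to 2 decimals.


Capacity = 3600 / headway
Capacity = 3600 / 370
Capacity = 9.73 trains/hour

9.73


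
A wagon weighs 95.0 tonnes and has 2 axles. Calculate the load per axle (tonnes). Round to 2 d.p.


Load per axle = total weight / number of axles
Load = 95.0 / 2
Load = 47.50 tonnes

47.50


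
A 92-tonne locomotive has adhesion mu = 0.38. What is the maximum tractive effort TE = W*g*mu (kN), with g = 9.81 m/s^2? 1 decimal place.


TE_max = W * g * mu
TE_max = 92 * 9.81 * 0.38
TE_max = 902.52 * 0.38
TE_max = 343.0 kN

343.0


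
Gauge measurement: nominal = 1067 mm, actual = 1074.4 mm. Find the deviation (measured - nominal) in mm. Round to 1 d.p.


Deviation = measured - nominal
Deviation = 1074.4 - 1067
Deviation = 7.4 mm

7.4


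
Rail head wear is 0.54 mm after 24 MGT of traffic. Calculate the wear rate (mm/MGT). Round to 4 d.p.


Wear rate = total wear / cumulative tonnage
Rate = 0.54 / 24
Rate = 0.0225 mm/MGT

0.0225


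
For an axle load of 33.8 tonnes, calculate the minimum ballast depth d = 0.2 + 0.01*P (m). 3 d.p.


d = 0.2 + 0.01 * 33.8
d = 0.2 + 0.338
d = 0.538 m

0.538


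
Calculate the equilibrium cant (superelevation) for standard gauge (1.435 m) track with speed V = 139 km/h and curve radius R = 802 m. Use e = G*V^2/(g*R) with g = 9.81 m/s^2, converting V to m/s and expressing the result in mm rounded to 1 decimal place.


Convert speed: V = 139 / 3.6 = 38.6111 m/s
Apply formula: e = 1.435 * 38.6111^2 / (9.81 * 802)
e = 1.435 * 1490.8179 / 7867.62
e = 0.271915 m = 271.9 mm

271.9


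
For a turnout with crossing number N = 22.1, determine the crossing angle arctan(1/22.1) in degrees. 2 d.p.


1/N = 1/22.1 = 0.045249
angle = arctan(0.045249) = 0.045218 rad
angle = 0.045218 * 180/pi = 2.59 degrees

2.59


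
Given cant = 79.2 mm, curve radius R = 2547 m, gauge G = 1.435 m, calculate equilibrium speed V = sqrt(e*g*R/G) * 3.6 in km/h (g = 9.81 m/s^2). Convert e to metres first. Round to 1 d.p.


Convert cant: e = 79.2 mm = 0.0792 m
V_ms = sqrt(0.0792 * 9.81 * 2547 / 1.435)
V_ms = sqrt(1379.022121) = 37.1352 m/s
V = 37.1352 * 3.6 = 133.7 km/h

133.7


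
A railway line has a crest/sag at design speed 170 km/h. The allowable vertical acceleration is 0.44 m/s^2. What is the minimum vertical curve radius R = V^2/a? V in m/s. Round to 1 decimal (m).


Convert speed: V = 170 / 3.6 = 47.2222 m/s
V^2 = 2229.9383 m^2/s^2
R_v = 2229.9383 / 0.44
R_v = 5068.0 m

5068.0


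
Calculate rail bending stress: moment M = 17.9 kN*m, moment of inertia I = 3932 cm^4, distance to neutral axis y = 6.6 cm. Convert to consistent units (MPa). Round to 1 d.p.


Convert units:
M = 17.9 kN*m = 17900000 N*mm
y = 6.6 cm = 66 mm
I = 3932 cm^4 = 39320000 mm^4
sigma = 17900000 * 66 / 39320000
sigma = 30.0 MPa

30.0


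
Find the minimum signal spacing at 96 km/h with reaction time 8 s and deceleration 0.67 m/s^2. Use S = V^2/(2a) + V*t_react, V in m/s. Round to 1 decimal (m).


V = 96 / 3.6 = 26.6667 m/s
Braking distance = 26.6667^2 / (2*0.67) = 530.6799 m
Sighting distance = 26.6667 * 8 = 213.3333 m
S = 530.6799 + 213.3333 = 744.0 m

744.0


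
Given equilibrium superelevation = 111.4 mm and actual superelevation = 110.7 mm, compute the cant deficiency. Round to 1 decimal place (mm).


Cant deficiency = equilibrium cant - actual cant
CD = 111.4 - 110.7
CD = 0.7 mm

0.7


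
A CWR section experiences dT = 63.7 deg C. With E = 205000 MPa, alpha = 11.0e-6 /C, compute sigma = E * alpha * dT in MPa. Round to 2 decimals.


sigma = E * alpha * dT
sigma = 205000 * 11.0e-6 * 63.7
sigma = 2.255 * 63.7
sigma = 143.64 MPa

143.64


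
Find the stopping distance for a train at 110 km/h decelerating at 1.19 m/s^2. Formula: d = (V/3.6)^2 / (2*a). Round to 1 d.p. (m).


Convert speed: V = 110 / 3.6 = 30.5556 m/s
V^2 = 933.642
d = 933.642 / (2 * 1.19)
d = 933.642 / 2.38
d = 392.3 m

392.3


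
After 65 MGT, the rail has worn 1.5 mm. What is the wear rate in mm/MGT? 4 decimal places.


Wear rate = total wear / cumulative tonnage
Rate = 1.5 / 65
Rate = 0.0231 mm/MGT

0.0231


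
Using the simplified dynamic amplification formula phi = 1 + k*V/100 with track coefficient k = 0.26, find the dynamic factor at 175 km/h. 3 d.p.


phi = 1 + k * V / 100
phi = 1 + 0.26 * 175 / 100
phi = 1 + 0.455
phi = 1.455

1.455


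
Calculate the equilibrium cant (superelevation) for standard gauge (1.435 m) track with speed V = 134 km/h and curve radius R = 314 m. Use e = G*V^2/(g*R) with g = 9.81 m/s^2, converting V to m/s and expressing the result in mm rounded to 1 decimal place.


Convert speed: V = 134 / 3.6 = 37.2222 m/s
Apply formula: e = 1.435 * 37.2222^2 / (9.81 * 314)
e = 1.435 * 1385.4938 / 3080.34
e = 0.645443 m = 645.4 mm

645.4


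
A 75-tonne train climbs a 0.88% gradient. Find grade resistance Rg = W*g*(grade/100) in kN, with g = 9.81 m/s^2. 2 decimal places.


Rg = W * 9.81 * grade / 100
Rg = 75 * 9.81 * 0.88 / 100
Rg = 735.75 * 0.0088
Rg = 6.47 kN

6.47


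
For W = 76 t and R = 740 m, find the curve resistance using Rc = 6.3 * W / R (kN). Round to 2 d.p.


Rc = 6.3 * W / R
Rc = 6.3 * 76 / 740
Rc = 478.8 / 740
Rc = 0.65 kN

0.65


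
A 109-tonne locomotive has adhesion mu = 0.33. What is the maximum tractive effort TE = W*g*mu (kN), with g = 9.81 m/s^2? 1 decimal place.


TE_max = W * g * mu
TE_max = 109 * 9.81 * 0.33
TE_max = 1069.29 * 0.33
TE_max = 352.9 kN

352.9


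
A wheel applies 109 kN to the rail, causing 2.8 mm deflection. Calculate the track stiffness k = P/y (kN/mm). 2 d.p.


Track stiffness k = P / y
k = 109 / 2.8
k = 38.93 kN/mm

38.93


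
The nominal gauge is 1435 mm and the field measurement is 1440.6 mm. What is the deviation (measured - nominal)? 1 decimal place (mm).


Deviation = measured - nominal
Deviation = 1440.6 - 1435
Deviation = 5.6 mm

5.6


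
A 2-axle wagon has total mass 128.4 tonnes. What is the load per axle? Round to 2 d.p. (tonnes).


Load per axle = total weight / number of axles
Load = 128.4 / 2
Load = 64.20 tonnes

64.20


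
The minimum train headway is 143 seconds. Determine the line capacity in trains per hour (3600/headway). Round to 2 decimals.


Capacity = 3600 / headway
Capacity = 3600 / 143
Capacity = 25.17 trains/hour

25.17


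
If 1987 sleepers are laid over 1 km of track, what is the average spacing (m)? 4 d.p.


Spacing = 1000 m / number of sleepers
Spacing = 1000 / 1987
Spacing = 0.5033 m

0.5033


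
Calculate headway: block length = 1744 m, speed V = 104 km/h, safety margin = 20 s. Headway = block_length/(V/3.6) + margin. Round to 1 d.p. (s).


V = 104 / 3.6 = 28.8889 m/s
Block traversal time = 1744 / 28.8889 = 60.3692 s
Headway = 60.3692 + 20
Headway = 80.4 s

80.4


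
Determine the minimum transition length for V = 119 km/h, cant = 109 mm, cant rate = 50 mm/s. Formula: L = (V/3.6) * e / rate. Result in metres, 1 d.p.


Convert speed: V = 119 / 3.6 = 33.0556 m/s
L = 33.0556 * 109 / 50
L = 3603.0556 / 50
L = 72.1 m

72.1


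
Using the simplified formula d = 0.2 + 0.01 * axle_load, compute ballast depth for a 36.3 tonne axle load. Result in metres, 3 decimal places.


d = 0.2 + 0.01 * 36.3
d = 0.2 + 0.363
d = 0.563 m

0.563


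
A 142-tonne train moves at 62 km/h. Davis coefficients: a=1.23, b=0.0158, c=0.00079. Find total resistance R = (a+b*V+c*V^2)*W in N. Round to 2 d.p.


b*V = 0.0158 * 62 = 0.9796
c*V^2 = 0.00079 * 3844 = 3.03676
R_per_t = 1.23 + 0.9796 + 3.03676 = 5.24636 N/t
R_total = 5.24636 * 142 = 744.98 N

744.98


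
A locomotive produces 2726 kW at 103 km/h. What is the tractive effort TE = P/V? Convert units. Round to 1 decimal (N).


Convert: P = 2726 kW = 2726000 W
V = 103 / 3.6 = 28.6111 m/s
TE = 2726000 / 28.6111
TE = 95277.7 N

95277.7


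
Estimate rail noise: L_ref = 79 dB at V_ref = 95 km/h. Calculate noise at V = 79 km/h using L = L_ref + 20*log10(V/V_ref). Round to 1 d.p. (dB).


V/V_ref = 79 / 95 = 0.831579
log10(0.831579) = -0.080097
20 * -0.080097 = -1.6019
L = 79 + -1.6019 = 77.4 dB

77.4


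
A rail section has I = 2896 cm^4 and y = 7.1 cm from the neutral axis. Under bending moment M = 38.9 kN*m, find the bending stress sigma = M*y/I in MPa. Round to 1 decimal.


Convert units:
M = 38.9 kN*m = 38900000 N*mm
y = 7.1 cm = 71 mm
I = 2896 cm^4 = 28960000 mm^4
sigma = 38900000 * 71 / 28960000
sigma = 95.4 MPa

95.4


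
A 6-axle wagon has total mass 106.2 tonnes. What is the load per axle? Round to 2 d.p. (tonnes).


Load per axle = total weight / number of axles
Load = 106.2 / 6
Load = 17.70 tonnes

17.70


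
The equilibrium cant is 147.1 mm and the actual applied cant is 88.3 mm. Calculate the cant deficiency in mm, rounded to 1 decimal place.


Cant deficiency = equilibrium cant - actual cant
CD = 147.1 - 88.3
CD = 58.8 mm

58.8


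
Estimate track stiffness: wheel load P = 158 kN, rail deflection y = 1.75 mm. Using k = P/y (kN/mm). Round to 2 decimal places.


Track stiffness k = P / y
k = 158 / 1.75
k = 90.29 kN/mm

90.29


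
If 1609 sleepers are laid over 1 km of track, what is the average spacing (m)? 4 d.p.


Spacing = 1000 m / number of sleepers
Spacing = 1000 / 1609
Spacing = 0.6215 m

0.6215


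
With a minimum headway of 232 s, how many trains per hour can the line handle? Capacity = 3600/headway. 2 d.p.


Capacity = 3600 / headway
Capacity = 3600 / 232
Capacity = 15.52 trains/hour

15.52


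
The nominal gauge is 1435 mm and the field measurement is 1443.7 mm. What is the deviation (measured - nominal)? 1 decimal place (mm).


Deviation = measured - nominal
Deviation = 1443.7 - 1435
Deviation = 8.7 mm

8.7


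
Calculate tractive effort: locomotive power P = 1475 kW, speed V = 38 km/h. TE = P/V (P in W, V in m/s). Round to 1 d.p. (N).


Convert: P = 1475 kW = 1475000 W
V = 38 / 3.6 = 10.5556 m/s
TE = 1475000 / 10.5556
TE = 139736.8 N

139736.8


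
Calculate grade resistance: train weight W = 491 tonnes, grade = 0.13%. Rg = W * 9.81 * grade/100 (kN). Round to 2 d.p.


Rg = W * 9.81 * grade / 100
Rg = 491 * 9.81 * 0.13 / 100
Rg = 4816.71 * 0.0013
Rg = 6.26 kN

6.26


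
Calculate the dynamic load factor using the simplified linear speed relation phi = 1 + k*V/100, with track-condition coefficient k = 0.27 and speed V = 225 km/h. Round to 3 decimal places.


phi = 1 + k * V / 100
phi = 1 + 0.27 * 225 / 100
phi = 1 + 0.6075
phi = 1.608

1.608


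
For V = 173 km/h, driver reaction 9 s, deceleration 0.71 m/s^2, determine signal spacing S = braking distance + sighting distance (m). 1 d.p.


V = 173 / 3.6 = 48.0556 m/s
Braking distance = 48.0556^2 / (2*0.71) = 1626.2933 m
Sighting distance = 48.0556 * 9 = 432.5 m
S = 1626.2933 + 432.5 = 2058.8 m

2058.8


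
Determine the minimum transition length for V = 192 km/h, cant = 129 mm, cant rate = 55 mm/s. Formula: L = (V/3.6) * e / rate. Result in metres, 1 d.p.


Convert speed: V = 192 / 3.6 = 53.3333 m/s
L = 53.3333 * 129 / 55
L = 6880.0 / 55
L = 125.1 m

125.1


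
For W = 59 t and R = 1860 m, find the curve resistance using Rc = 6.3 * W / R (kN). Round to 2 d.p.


Rc = 6.3 * W / R
Rc = 6.3 * 59 / 1860
Rc = 371.7 / 1860
Rc = 0.20 kN

0.20


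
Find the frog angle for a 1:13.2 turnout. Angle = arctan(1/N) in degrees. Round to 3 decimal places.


1/N = 1/13.2 = 0.075758
angle = arctan(0.075758) = 0.075613 rad
angle = 0.075613 * 180/pi = 4.332 degrees

4.332


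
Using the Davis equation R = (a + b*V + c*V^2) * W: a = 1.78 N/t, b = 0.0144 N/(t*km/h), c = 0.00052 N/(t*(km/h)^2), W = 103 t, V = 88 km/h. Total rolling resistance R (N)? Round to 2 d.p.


b*V = 0.0144 * 88 = 1.2672
c*V^2 = 0.00052 * 7744 = 4.02688
R_per_t = 1.78 + 1.2672 + 4.02688 = 7.07408 N/t
R_total = 7.07408 * 103 = 728.63 N

728.63


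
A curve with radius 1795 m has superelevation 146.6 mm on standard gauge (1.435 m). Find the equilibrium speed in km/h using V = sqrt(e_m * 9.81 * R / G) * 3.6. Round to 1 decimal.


Convert cant: e = 146.6 mm = 0.1466 m
V_ms = sqrt(0.1466 * 9.81 * 1795 / 1.435)
V_ms = sqrt(1798.93524) = 42.4139 m/s
V = 42.4139 * 3.6 = 152.7 km/h

152.7


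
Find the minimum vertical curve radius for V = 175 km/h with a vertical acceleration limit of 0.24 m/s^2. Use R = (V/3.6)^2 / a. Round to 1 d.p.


Convert speed: V = 175 / 3.6 = 48.6111 m/s
V^2 = 2363.0401 m^2/s^2
R_v = 2363.0401 / 0.24
R_v = 9846.0 m

9846.0


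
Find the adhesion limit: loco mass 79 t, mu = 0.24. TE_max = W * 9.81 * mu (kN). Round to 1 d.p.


TE_max = W * g * mu
TE_max = 79 * 9.81 * 0.24
TE_max = 774.99 * 0.24
TE_max = 186.0 kN

186.0


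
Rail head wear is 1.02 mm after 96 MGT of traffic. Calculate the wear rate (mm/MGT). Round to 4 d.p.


Wear rate = total wear / cumulative tonnage
Rate = 1.02 / 96
Rate = 0.0106 mm/MGT

0.0106


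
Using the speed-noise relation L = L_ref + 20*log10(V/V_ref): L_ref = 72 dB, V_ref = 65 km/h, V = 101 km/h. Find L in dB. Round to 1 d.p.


V/V_ref = 101 / 65 = 1.553846
log10(1.553846) = 0.191408
20 * 0.191408 = 3.8282
L = 72 + 3.8282 = 75.8 dB

75.8


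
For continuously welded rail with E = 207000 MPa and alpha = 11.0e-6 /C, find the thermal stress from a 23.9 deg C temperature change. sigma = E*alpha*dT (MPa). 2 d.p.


sigma = E * alpha * dT
sigma = 207000 * 11.0e-6 * 23.9
sigma = 2.277 * 23.9
sigma = 54.42 MPa

54.42


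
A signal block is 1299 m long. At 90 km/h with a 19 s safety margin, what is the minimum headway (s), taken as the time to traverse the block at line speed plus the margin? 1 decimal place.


V = 90 / 3.6 = 25.0 m/s
Block traversal time = 1299 / 25.0 = 51.96 s
Headway = 51.96 + 19
Headway = 71.0 s

71.0


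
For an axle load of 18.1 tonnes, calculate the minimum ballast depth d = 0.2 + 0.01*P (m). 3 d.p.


d = 0.2 + 0.01 * 18.1
d = 0.2 + 0.181
d = 0.381 m

0.381


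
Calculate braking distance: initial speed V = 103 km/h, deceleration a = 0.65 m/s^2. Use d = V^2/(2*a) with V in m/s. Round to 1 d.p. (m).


Convert speed: V = 103 / 3.6 = 28.6111 m/s
V^2 = 818.5957
d = 818.5957 / (2 * 0.65)
d = 818.5957 / 1.3
d = 629.7 m

629.7


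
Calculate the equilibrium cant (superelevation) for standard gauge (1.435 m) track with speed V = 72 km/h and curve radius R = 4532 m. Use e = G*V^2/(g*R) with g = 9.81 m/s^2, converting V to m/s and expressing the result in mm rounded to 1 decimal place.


Convert speed: V = 72 / 3.6 = 20.0 m/s
Apply formula: e = 1.435 * 20.0^2 / (9.81 * 4532)
e = 1.435 * 400.0 / 44458.92
e = 0.012911 m = 12.9 mm

12.9


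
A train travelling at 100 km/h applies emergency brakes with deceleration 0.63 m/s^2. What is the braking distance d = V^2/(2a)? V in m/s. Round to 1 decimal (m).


Convert speed: V = 100 / 3.6 = 27.7778 m/s
V^2 = 771.6049
d = 771.6049 / (2 * 0.63)
d = 771.6049 / 1.26
d = 612.4 m

612.4


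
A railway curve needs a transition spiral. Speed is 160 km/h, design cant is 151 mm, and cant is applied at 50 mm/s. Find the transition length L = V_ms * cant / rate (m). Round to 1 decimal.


Convert speed: V = 160 / 3.6 = 44.4444 m/s
L = 44.4444 * 151 / 50
L = 6711.1111 / 50
L = 134.2 m

134.2


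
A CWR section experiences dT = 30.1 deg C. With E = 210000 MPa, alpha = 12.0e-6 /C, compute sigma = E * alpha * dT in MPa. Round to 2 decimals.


sigma = E * alpha * dT
sigma = 210000 * 12.0e-6 * 30.1
sigma = 2.52 * 30.1
sigma = 75.85 MPa

75.85


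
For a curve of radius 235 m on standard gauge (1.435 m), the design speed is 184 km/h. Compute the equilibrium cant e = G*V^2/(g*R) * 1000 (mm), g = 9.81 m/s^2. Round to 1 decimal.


Convert speed: V = 184 / 3.6 = 51.1111 m/s
Apply formula: e = 1.435 * 51.1111^2 / (9.81 * 235)
e = 1.435 * 2612.3457 / 2305.35
e = 1.626094 m = 1626.1 mm

1626.1


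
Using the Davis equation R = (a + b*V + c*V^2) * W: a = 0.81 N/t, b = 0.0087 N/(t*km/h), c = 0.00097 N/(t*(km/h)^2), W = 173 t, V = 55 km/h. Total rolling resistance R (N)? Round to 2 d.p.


b*V = 0.0087 * 55 = 0.4785
c*V^2 = 0.00097 * 3025 = 2.93425
R_per_t = 0.81 + 0.4785 + 2.93425 = 4.22275 N/t
R_total = 4.22275 * 173 = 730.54 N

730.54


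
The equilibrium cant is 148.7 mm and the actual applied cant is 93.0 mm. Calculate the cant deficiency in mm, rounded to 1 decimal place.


Cant deficiency = equilibrium cant - actual cant
CD = 148.7 - 93.0
CD = 55.7 mm

55.7


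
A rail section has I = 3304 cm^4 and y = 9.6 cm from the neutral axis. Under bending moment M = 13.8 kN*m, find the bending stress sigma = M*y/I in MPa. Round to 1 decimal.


Convert units:
M = 13.8 kN*m = 13800000 N*mm
y = 9.6 cm = 96 mm
I = 3304 cm^4 = 33040000 mm^4
sigma = 13800000 * 96 / 33040000
sigma = 40.1 MPa

40.1


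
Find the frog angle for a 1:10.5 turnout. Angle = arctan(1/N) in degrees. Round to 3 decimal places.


1/N = 1/10.5 = 0.095238
angle = arctan(0.095238) = 0.094952 rad
angle = 0.094952 * 180/pi = 5.440 degrees

5.440


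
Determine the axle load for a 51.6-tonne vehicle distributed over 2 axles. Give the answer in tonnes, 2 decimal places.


Load per axle = total weight / number of axles
Load = 51.6 / 2
Load = 25.80 tonnes

25.80


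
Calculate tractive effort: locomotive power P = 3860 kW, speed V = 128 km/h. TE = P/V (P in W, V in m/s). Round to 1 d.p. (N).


Convert: P = 3860 kW = 3860000 W
V = 128 / 3.6 = 35.5556 m/s
TE = 3860000 / 35.5556
TE = 108562.5 N

108562.5


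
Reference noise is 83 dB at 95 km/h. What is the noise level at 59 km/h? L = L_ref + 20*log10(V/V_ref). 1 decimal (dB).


V/V_ref = 59 / 95 = 0.621053
log10(0.621053) = -0.206872
20 * -0.206872 = -4.1374
L = 83 + -4.1374 = 78.9 dB

78.9


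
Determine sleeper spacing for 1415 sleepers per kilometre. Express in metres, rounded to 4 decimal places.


Spacing = 1000 m / number of sleepers
Spacing = 1000 / 1415
Spacing = 0.7067 m

0.7067


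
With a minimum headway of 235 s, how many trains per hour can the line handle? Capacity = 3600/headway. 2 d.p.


Capacity = 3600 / headway
Capacity = 3600 / 235
Capacity = 15.32 trains/hour

15.32


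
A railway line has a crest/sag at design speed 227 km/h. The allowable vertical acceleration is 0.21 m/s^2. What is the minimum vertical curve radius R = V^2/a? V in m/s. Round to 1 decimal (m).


Convert speed: V = 227 / 3.6 = 63.0556 m/s
V^2 = 3976.0031 m^2/s^2
R_v = 3976.0031 / 0.21
R_v = 18933.3 m

18933.3


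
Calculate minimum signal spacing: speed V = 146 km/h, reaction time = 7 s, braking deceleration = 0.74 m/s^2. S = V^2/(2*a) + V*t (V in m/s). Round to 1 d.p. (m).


V = 146 / 3.6 = 40.5556 m/s
Braking distance = 40.5556^2 / (2*0.74) = 1111.3197 m
Sighting distance = 40.5556 * 7 = 283.8889 m
S = 1111.3197 + 283.8889 = 1395.2 m

1395.2


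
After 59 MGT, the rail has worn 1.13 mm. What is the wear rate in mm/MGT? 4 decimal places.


Wear rate = total wear / cumulative tonnage
Rate = 1.13 / 59
Rate = 0.0192 mm/MGT

0.0192


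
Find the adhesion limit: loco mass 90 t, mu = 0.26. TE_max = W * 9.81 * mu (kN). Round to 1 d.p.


TE_max = W * g * mu
TE_max = 90 * 9.81 * 0.26
TE_max = 882.9 * 0.26
TE_max = 229.6 kN

229.6


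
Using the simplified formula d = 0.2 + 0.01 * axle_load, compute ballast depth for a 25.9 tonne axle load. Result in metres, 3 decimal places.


d = 0.2 + 0.01 * 25.9
d = 0.2 + 0.259
d = 0.459 m

0.459


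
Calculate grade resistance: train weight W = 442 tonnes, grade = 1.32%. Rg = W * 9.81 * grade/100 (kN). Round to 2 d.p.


Rg = W * 9.81 * grade / 100
Rg = 442 * 9.81 * 1.32 / 100
Rg = 4336.02 * 0.0132
Rg = 57.24 kN

57.24


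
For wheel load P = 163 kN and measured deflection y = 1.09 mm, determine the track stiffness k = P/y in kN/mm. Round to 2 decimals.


Track stiffness k = P / y
k = 163 / 1.09
k = 149.54 kN/mm

149.54


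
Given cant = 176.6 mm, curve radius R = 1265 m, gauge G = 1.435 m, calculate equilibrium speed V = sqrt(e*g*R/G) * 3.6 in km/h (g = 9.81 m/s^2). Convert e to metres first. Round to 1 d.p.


Convert cant: e = 176.6 mm = 0.1766 m
V_ms = sqrt(0.1766 * 9.81 * 1265 / 1.435)
V_ms = sqrt(1527.208495) = 39.0795 m/s
V = 39.0795 * 3.6 = 140.7 km/h

140.7


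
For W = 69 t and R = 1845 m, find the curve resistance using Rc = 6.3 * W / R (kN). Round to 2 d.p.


Rc = 6.3 * W / R
Rc = 6.3 * 69 / 1845
Rc = 434.7 / 1845
Rc = 0.24 kN

0.24


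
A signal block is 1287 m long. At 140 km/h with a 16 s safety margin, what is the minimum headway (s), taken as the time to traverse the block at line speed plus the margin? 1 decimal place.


V = 140 / 3.6 = 38.8889 m/s
Block traversal time = 1287 / 38.8889 = 33.0943 s
Headway = 33.0943 + 16
Headway = 49.1 s

49.1


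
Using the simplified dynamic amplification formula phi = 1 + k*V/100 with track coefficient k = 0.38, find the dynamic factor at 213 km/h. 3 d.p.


phi = 1 + k * V / 100
phi = 1 + 0.38 * 213 / 100
phi = 1 + 0.8094
phi = 1.809

1.809


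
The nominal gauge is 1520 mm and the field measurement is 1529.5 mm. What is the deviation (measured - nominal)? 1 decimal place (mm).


Deviation = measured - nominal
Deviation = 1529.5 - 1520
Deviation = 9.5 mm

9.5


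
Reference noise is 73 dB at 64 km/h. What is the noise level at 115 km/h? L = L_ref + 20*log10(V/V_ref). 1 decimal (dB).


V/V_ref = 115 / 64 = 1.796875
log10(1.796875) = 0.254518
20 * 0.254518 = 5.0904
L = 73 + 5.0904 = 78.1 dB

78.1


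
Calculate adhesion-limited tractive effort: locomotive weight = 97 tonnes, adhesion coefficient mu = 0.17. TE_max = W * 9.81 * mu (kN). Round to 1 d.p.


TE_max = W * g * mu
TE_max = 97 * 9.81 * 0.17
TE_max = 951.57 * 0.17
TE_max = 161.8 kN

161.8


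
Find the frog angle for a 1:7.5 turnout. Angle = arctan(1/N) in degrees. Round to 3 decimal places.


1/N = 1/7.5 = 0.133333
angle = arctan(0.133333) = 0.132552 rad
angle = 0.132552 * 180/pi = 7.595 degrees

7.595


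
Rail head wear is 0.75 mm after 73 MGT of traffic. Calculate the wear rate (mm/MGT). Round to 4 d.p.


Wear rate = total wear / cumulative tonnage
Rate = 0.75 / 73
Rate = 0.0103 mm/MGT

0.0103


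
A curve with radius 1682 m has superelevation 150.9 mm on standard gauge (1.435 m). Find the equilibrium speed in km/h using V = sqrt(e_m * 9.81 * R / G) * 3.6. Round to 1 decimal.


Convert cant: e = 150.9 mm = 0.1509 m
V_ms = sqrt(0.1509 * 9.81 * 1682 / 1.435)
V_ms = sqrt(1735.131274) = 41.6549 m/s
V = 41.6549 * 3.6 = 150.0 km/h

150.0


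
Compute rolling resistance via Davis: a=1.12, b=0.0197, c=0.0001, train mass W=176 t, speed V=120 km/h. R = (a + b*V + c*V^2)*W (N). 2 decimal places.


b*V = 0.0197 * 120 = 2.364
c*V^2 = 0.0001 * 14400 = 1.44
R_per_t = 1.12 + 2.364 + 1.44 = 4.924 N/t
R_total = 4.924 * 176 = 866.62 N

866.62


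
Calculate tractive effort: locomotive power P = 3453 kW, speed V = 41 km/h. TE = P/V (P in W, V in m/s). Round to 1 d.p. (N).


Convert: P = 3453 kW = 3453000 W
V = 41 / 3.6 = 11.3889 m/s
TE = 3453000 / 11.3889
TE = 303190.2 N

303190.2


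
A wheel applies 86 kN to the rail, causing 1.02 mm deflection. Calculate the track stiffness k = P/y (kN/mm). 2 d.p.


Track stiffness k = P / y
k = 86 / 1.02
k = 84.31 kN/mm

84.31


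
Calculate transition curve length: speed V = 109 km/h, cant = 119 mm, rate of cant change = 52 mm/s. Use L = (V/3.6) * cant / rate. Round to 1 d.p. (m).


Convert speed: V = 109 / 3.6 = 30.2778 m/s
L = 30.2778 * 119 / 52
L = 3603.0556 / 52
L = 69.3 m

69.3


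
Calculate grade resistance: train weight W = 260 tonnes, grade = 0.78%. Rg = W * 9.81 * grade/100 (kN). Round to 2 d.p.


Rg = W * 9.81 * grade / 100
Rg = 260 * 9.81 * 0.78 / 100
Rg = 2550.6 * 0.0078
Rg = 19.89 kN

19.89


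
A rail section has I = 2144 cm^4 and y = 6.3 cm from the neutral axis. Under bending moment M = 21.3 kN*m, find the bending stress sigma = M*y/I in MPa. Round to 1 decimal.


Convert units:
M = 21.3 kN*m = 21300000 N*mm
y = 6.3 cm = 63 mm
I = 2144 cm^4 = 21440000 mm^4
sigma = 21300000 * 63 / 21440000
sigma = 62.6 MPa

62.6


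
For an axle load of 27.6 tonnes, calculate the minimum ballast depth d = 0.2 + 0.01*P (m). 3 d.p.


d = 0.2 + 0.01 * 27.6
d = 0.2 + 0.276
d = 0.476 m

0.476


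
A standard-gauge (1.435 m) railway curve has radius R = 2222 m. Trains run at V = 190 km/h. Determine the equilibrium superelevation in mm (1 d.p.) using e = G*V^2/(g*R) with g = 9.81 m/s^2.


Convert speed: V = 190 / 3.6 = 52.7778 m/s
Apply formula: e = 1.435 * 52.7778^2 / (9.81 * 2222)
e = 1.435 * 2785.4938 / 21797.82
e = 0.183375 m = 183.4 mm

183.4


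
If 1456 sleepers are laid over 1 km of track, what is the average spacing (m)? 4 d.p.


Spacing = 1000 m / number of sleepers
Spacing = 1000 / 1456
Spacing = 0.6868 m

0.6868


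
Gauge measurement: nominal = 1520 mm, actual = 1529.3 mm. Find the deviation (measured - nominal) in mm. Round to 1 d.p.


Deviation = measured - nominal
Deviation = 1529.3 - 1520
Deviation = 9.3 mm

9.3


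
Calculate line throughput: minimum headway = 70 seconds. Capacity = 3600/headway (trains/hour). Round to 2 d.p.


Capacity = 3600 / headway
Capacity = 3600 / 70
Capacity = 51.43 trains/hour

51.43


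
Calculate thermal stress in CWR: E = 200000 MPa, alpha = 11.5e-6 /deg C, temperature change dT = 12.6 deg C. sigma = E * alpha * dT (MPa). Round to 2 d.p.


sigma = E * alpha * dT
sigma = 200000 * 11.5e-6 * 12.6
sigma = 2.3 * 12.6
sigma = 28.98 MPa

28.98


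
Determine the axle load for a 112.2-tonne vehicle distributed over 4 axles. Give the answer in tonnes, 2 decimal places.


Load per axle = total weight / number of axles
Load = 112.2 / 4
Load = 28.05 tonnes

28.05


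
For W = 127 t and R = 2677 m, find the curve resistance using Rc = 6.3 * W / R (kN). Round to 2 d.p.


Rc = 6.3 * W / R
Rc = 6.3 * 127 / 2677
Rc = 800.1 / 2677
Rc = 0.30 kN

0.30


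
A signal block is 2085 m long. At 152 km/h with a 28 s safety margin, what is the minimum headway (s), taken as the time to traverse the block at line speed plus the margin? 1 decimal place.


V = 152 / 3.6 = 42.2222 m/s
Block traversal time = 2085 / 42.2222 = 49.3816 s
Headway = 49.3816 + 28
Headway = 77.4 s

77.4


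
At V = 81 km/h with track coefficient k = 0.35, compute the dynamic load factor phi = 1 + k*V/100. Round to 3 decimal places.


phi = 1 + k * V / 100
phi = 1 + 0.35 * 81 / 100
phi = 1 + 0.2835
phi = 1.284

1.284


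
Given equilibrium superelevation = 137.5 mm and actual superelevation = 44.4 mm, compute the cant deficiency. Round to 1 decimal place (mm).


Cant deficiency = equilibrium cant - actual cant
CD = 137.5 - 44.4
CD = 93.1 mm

93.1


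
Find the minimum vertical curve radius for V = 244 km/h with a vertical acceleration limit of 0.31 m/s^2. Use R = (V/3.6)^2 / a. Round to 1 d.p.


Convert speed: V = 244 / 3.6 = 67.7778 m/s
V^2 = 4593.8272 m^2/s^2
R_v = 4593.8272 / 0.31
R_v = 14818.8 m

14818.8
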